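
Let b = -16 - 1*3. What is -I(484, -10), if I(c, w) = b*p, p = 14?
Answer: 266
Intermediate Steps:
b = -19 (b = -16 - 3 = -19)
I(c, w) = -266 (I(c, w) = -19*14 = -266)
-I(484, -10) = -1*(-266) = 266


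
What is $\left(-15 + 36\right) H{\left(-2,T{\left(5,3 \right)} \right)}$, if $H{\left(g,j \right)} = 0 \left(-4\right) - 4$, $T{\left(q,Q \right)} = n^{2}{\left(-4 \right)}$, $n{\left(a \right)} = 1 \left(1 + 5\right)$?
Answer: $-84$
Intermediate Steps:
$n{\left(a \right)} = 6$ ($n{\left(a \right)} = 1 \cdot 6 = 6$)
$T{\left(q,Q \right)} = 36$ ($T{\left(q,Q \right)} = 6^{2} = 36$)
$H{\left(g,j \right)} = -4$ ($H{\left(g,j \right)} = 0 - 4 = -4$)
$\left(-15 + 36\right) H{\left(-2,T{\left(5,3 \right)} \right)} = \left(-15 + 36\right) \left(-4\right) = 21 \left(-4\right) = -84$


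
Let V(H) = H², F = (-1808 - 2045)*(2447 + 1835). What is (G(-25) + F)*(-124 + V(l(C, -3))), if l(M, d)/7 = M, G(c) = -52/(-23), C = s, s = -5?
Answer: -417792623106/23 ≈ -1.8165e+10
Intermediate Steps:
C = -5
G(c) = 52/23 (G(c) = -52*(-1/23) = 52/23)
l(M, d) = 7*M
F = -16498546 (F = -3853*4282 = -16498546)
(G(-25) + F)*(-124 + V(l(C, -3))) = (52/23 - 16498546)*(-124 + (7*(-5))²) = -379466506*(-124 + (-35)²)/23 = -379466506*(-124 + 1225)/23 = -379466506/23*1101 = -417792623106/23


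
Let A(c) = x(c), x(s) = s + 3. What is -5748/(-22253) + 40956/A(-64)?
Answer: -911043240/1357433 ≈ -671.15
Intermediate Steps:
x(s) = 3 + s
A(c) = 3 + c
-5748/(-22253) + 40956/A(-64) = -5748/(-22253) + 40956/(3 - 64) = -5748*(-1/22253) + 40956/(-61) = 5748/22253 + 40956*(-1/61) = 5748/22253 - 40956/61 = -911043240/1357433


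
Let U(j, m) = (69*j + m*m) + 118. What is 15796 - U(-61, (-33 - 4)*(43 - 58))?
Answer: -288138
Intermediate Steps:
U(j, m) = 118 + m² + 69*j (U(j, m) = (69*j + m²) + 118 = (m² + 69*j) + 118 = 118 + m² + 69*j)
15796 - U(-61, (-33 - 4)*(43 - 58)) = 15796 - (118 + ((-33 - 4)*(43 - 58))² + 69*(-61)) = 15796 - (118 + (-37*(-15))² - 4209) = 15796 - (118 + 555² - 4209) = 15796 - (118 + 308025 - 4209) = 15796 - 1*303934 = 15796 - 303934 = -288138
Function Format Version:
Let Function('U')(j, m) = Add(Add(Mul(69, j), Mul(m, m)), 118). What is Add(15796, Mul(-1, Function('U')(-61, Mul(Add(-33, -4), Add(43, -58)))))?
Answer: -288138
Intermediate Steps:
Function('U')(j, m) = Add(118, Pow(m, 2), Mul(69, j)) (Function('U')(j, m) = Add(Add(Mul(69, j), Pow(m, 2)), 118) = Add(Add(Pow(m, 2), Mul(69, j)), 118) = Add(118, Pow(m, 2), Mul(69, j)))
Add(15796, Mul(-1, Function('U')(-61, Mul(Add(-33, -4), Add(43, -58))))) = Add(15796, Mul(-1, Add(118, Pow(Mul(Add(-33, -4), Add(43, -58)), 2), Mul(69, -61)))) = Add(15796, Mul(-1, Add(118, Pow(Mul(-37, -15), 2), -4209))) = Add(15796, Mul(-1, Add(118, Pow(555, 2), -4209))) = Add(15796, Mul(-1, Add(118, 308025, -4209))) = Add(15796, Mul(-1, 303934)) = Add(15796, -303934) = -288138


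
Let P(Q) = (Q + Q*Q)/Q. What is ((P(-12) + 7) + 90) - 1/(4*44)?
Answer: 15135/176 ≈ 85.994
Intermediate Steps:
P(Q) = (Q + Q²)/Q
((P(-12) + 7) + 90) - 1/(4*44) = (((1 - 12) + 7) + 90) - 1/(4*44) = ((-11 + 7) + 90) - 1/176 = (-4 + 90) - 1*1/176 = 86 - 1/176 = 15135/176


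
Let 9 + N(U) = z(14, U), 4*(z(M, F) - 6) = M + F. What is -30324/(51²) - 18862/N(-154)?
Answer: 7984625/16473 ≈ 484.71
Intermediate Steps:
z(M, F) = 6 + F/4 + M/4 (z(M, F) = 6 + (M + F)/4 = 6 + (F + M)/4 = 6 + (F/4 + M/4) = 6 + F/4 + M/4)
N(U) = ½ + U/4 (N(U) = -9 + (6 + U/4 + (¼)*14) = -9 + (6 + U/4 + 7/2) = -9 + (19/2 + U/4) = ½ + U/4)
-30324/(51²) - 18862/N(-154) = -30324/(51²) - 18862/(½ + (¼)*(-154)) = -30324/2601 - 18862/(½ - 77/2) = -30324*1/2601 - 18862/(-38) = -10108/867 - 18862*(-1/38) = -10108/867 + 9431/19 = 7984625/16473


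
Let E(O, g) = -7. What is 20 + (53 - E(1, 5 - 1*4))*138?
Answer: 8300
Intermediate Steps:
20 + (53 - E(1, 5 - 1*4))*138 = 20 + (53 - 1*(-7))*138 = 20 + (53 + 7)*138 = 20 + 60*138 = 20 + 8280 = 8300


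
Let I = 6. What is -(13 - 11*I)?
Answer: 53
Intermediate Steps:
-(13 - 11*I) = -(13 - 11*6) = -(13 - 66) = -1*(-53) = 53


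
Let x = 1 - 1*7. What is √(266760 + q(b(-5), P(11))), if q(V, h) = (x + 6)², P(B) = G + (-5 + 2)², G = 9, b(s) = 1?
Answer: 6*√7410 ≈ 516.49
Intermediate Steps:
x = -6 (x = 1 - 7 = -6)
P(B) = 18 (P(B) = 9 + (-5 + 2)² = 9 + (-3)² = 9 + 9 = 18)
q(V, h) = 0 (q(V, h) = (-6 + 6)² = 0² = 0)
√(266760 + q(b(-5), P(11))) = √(266760 + 0) = √266760 = 6*√7410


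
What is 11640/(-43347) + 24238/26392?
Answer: 123906951/190669004 ≈ 0.64985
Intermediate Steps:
11640/(-43347) + 24238/26392 = 11640*(-1/43347) + 24238*(1/26392) = -3880/14449 + 12119/13196 = 123906951/190669004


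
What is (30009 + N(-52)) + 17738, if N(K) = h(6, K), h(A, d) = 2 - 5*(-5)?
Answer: 47774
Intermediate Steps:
h(A, d) = 27 (h(A, d) = 2 + 25 = 27)
N(K) = 27
(30009 + N(-52)) + 17738 = (30009 + 27) + 17738 = 30036 + 17738 = 47774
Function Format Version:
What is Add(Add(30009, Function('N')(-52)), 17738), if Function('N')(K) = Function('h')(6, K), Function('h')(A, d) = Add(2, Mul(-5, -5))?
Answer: 47774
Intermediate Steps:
Function('h')(A, d) = 27 (Function('h')(A, d) = Add(2, 25) = 27)
Function('N')(K) = 27
Add(Add(30009, Function('N')(-52)), 17738) = Add(Add(30009, 27), 17738) = Add(30036, 17738) = 47774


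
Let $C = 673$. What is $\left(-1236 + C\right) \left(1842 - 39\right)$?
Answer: $-1015089$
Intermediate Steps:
$\left(-1236 + C\right) \left(1842 - 39\right) = \left(-1236 + 673\right) \left(1842 - 39\right) = \left(-563\right) 1803 = -1015089$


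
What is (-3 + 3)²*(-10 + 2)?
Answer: 0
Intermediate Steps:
(-3 + 3)²*(-10 + 2) = 0²*(-8) = 0*(-8) = 0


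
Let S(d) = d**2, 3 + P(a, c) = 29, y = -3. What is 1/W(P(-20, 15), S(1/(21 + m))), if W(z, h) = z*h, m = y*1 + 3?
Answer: 441/26 ≈ 16.962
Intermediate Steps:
P(a, c) = 26 (P(a, c) = -3 + 29 = 26)
m = 0 (m = -3*1 + 3 = -3 + 3 = 0)
W(z, h) = h*z
1/W(P(-20, 15), S(1/(21 + m))) = 1/((1/(21 + 0))**2*26) = 1/((1/21)**2*26) = 1/((1/441)*26) = 1/(26/441) = 441/26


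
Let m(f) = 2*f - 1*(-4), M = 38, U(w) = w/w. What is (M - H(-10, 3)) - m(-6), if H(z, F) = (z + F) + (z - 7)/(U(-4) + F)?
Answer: 229/4 ≈ 57.250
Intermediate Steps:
U(w) = 1
m(f) = 4 + 2*f (m(f) = 2*f + 4 = 4 + 2*f)
H(z, F) = F + z + (-7 + z)/(1 + F) (H(z, F) = (z + F) + (z - 7)/(1 + F) = (F + z) + (-7 + z)/(1 + F) = F + z + (-7 + z)/(1 + F))
(M - H(-10, 3)) - m(-6) = (38 - (-7 + 3 + 3**2 + 2*(-10) + 3*(-10))/(1 + 3)) - (4 + 2*(-6)) = (38 - (-7 + 3 + 9 - 20 - 30)/4) - (4 - 12) = (38 - (-45)/4) - 1*(-8) = (38 - 1*(-45/4)) + 8 = (38 + 45/4) + 8 = 197/4 + 8 = 229/4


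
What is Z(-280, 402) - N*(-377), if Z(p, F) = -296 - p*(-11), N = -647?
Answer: -247295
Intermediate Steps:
Z(p, F) = -296 + 11*p (Z(p, F) = -296 - (-11)*p = -296 + 11*p)
Z(-280, 402) - N*(-377) = (-296 + 11*(-280)) - (-647)*(-377) = (-296 - 3080) - 1*243919 = -3376 - 243919 = -247295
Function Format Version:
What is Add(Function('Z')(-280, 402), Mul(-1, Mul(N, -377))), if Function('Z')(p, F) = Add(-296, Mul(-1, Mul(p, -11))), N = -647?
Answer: -247295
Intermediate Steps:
Function('Z')(p, F) = Add(-296, Mul(11, p)) (Function('Z')(p, F) = Add(-296, Mul(-1, Mul(-11, p))) = Add(-296, Mul(11, p)))
Add(Function('Z')(-280, 402), Mul(-1, Mul(N, -377))) = Add(Add(-296, Mul(11, -280)), Mul(-1, Mul(-647, -377))) = Add(Add(-296, -3080), Mul(-1, 243919)) = Add(-3376, -243919) = -247295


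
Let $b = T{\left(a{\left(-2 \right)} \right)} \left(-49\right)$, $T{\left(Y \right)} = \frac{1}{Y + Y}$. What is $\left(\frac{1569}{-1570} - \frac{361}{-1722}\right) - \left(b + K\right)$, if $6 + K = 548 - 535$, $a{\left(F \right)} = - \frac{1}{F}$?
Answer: $\frac{27853408}{675885} \approx 41.21$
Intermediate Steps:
$T{\left(Y \right)} = \frac{1}{2 Y}$
$K = 7$ ($K = -6 + \left(548 - 535\right) = -6 + 13 = 7$)
$b = -49$ ($b = \frac{1}{2 \left(- \frac{1}{-2}\right)} \left(-49\right) = \frac{1}{2 \left(\left(-1\right) \left(- \frac{1}{2}\right)\right)} \left(-49\right) = \frac{\frac{1}{\frac{1}{2}}}{2} \left(-49\right) = \frac{1}{2} \cdot 2 \left(-49\right) = 1 \left(-49\right) = -49$)
$\left(\frac{1569}{-1570} - \frac{361}{-1722}\right) - \left(b + K\right) = \left(\frac{1569}{-1570} - \frac{361}{-1722}\right) - \left(-49 + 7\right) = \left(1569 \left(- \frac{1}{1570}\right) - - \frac{361}{1722}\right) - -42 = \left(- \frac{1569}{1570} + \frac{361}{1722}\right) + 42 = - \frac{533762}{675885} + 42 = \frac{27853408}{675885}$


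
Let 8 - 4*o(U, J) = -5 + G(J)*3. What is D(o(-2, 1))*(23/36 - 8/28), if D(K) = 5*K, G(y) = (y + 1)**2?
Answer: 445/1008 ≈ 0.44147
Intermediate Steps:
G(y) = (1 + y)**2
o(U, J) = 13/4 - 3*(1 + J)**2/4 (o(U, J) = 2 - (-5 + (1 + J)**2*3)/4 = 2 - (-5 + 3*(1 + J)**2)/4 = 2 + (5/4 - 3*(1 + J)**2/4) = 13/4 - 3*(1 + J)**2/4)
D(o(-2, 1))*(23/36 - 8/28) = (5*(13/4 - 3*(1 + 1)**2/4))*(23/36 - 8/28) = (5*(13/4 - 3/4*2**2))*(23*(1/36) - 8*1/28) = (5*(13/4 - 3/4*4))*(23/36 - 2/7) = (5*(13/4 - 3))*(89/252) = (5*(1/4))*(89/252) = (5/4)*(89/252) = 445/1008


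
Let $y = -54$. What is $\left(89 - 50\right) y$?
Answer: $-2106$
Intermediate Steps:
$\left(89 - 50\right) y = \left(89 - 50\right) \left(-54\right) = 39 \left(-54\right) = -2106$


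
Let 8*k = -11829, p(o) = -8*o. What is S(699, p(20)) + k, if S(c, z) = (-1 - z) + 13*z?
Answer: -27197/8 ≈ -3399.6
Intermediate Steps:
k = -11829/8 (k = (⅛)*(-11829) = -11829/8 ≈ -1478.6)
S(c, z) = -1 + 12*z
S(699, p(20)) + k = (-1 + 12*(-8*20)) - 11829/8 = (-1 + 12*(-160)) - 11829/8 = (-1 - 1920) - 11829/8 = -1921 - 11829/8 = -27197/8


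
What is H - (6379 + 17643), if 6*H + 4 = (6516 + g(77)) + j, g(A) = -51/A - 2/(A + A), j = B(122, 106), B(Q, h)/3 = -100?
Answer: -1769982/77 ≈ -22987.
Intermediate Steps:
B(Q, h) = -300 (B(Q, h) = 3*(-100) = -300)
j = -300
g(A) = -52/A (g(A) = -51/A - 2*1/(2*A) = -51/A - 1/A = -52/A)
H = 79712/77 (H = -2/3 + ((6516 - 52/77) - 300)/6 = -2/3 + (501680/77 - 300)/6 = -2/3 + (1/6)*(478580/77) = -2/3 + 239290/231 = 79712/77 ≈ 1035.2)
H - (6379 + 17643) = 79712/77 - (6379 + 17643) = 79712/77 - 1*24022 = 79712/77 - 24022 = -1769982/77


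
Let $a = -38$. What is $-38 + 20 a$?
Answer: $-798$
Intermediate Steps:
$-38 + 20 a = -38 + 20 \left(-38\right) = -38 - 760 = -798$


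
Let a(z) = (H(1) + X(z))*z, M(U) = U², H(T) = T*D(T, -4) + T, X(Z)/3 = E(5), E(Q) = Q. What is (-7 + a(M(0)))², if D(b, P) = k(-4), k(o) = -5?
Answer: 49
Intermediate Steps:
D(b, P) = -5
X(Z) = 15 (X(Z) = 3*5 = 15)
H(T) = -4*T (H(T) = T*(-5) + T = -5*T + T = -4*T)
a(z) = 11*z (a(z) = (-4*1 + 15)*z = (-4 + 15)*z = 11*z)
(-7 + a(M(0)))² = (-7 + 11*0²)² = (-7 + 11*0)² = (-7 + 0)² = (-7)² = 49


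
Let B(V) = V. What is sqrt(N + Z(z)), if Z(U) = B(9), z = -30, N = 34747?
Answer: 2*sqrt(8689) ≈ 186.43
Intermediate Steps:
Z(U) = 9
sqrt(N + Z(z)) = sqrt(34747 + 9) = sqrt(34756) = 2*sqrt(8689)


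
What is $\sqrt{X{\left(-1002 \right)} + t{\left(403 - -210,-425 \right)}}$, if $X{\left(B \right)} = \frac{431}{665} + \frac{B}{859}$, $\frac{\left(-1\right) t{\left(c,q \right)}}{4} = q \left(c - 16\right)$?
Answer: $\frac{\sqrt{331171266517597765}}{571235} \approx 1007.4$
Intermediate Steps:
$t{\left(c,q \right)} = - 4 q \left(-16 + c\right)$ ($t{\left(c,q \right)} = - 4 q \left(c - 16\right) = - 4 q \left(-16 + c\right)$)
$X{\left(B \right)} = \frac{431}{665} + \frac{B}{859}$ ($X{\left(B \right)} = 431 \cdot \frac{1}{665} + B \frac{1}{859} = \frac{431}{665} + \frac{B}{859}$)
$\sqrt{X{\left(-1002 \right)} + t{\left(403 - -210,-425 \right)}} = \sqrt{\left(\frac{431}{665} + \frac{1}{859} \left(-1002\right)\right) + 4 \left(-425\right) \left(16 - \left(403 - -210\right)\right)} = \sqrt{\left(\frac{431}{665} - \frac{1002}{859}\right) + 4 \left(-425\right) \left(16 - \left(403 + 210\right)\right)} = \sqrt{- \frac{296101}{571235} + 4 \left(-425\right) \left(16 - 613\right)} = \sqrt{- \frac{296101}{571235} + 4 \left(-425\right) \left(-597\right)} = \sqrt{- \frac{296101}{571235} + 1014900} = \sqrt{\frac{579746105399}{571235}} = \frac{\sqrt{331171266517597765}}{571235}$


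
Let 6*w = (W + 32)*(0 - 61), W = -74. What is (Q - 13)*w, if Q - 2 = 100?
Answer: 38003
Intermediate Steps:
Q = 102 (Q = 2 + 100 = 102)
w = 427 (w = ((-74 + 32)*(0 - 61))/6 = (-42*(-61))/6 = (⅙)*2562 = 427)
(Q - 13)*w = (102 - 13)*427 = 89*427 = 38003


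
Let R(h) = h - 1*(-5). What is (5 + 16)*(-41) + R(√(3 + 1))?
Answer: -854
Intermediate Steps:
R(h) = 5 + h (R(h) = h + 5 = 5 + h)
(5 + 16)*(-41) + R(√(3 + 1)) = (5 + 16)*(-41) + (5 + √(3 + 1)) = 21*(-41) + (5 + √4) = -861 + (5 + 2) = -861 + 7 = -854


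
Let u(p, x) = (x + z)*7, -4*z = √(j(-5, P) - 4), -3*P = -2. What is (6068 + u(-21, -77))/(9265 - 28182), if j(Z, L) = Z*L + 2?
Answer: -5529/18917 + 7*I*√3/56751 ≈ -0.29228 + 0.00021364*I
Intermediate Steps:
P = ⅔ (P = -⅓*(-2) = ⅔ ≈ 0.66667)
j(Z, L) = 2 + L*Z (j(Z, L) = L*Z + 2 = 2 + L*Z)
z = -I*√3/3 (z = -√((2 + (⅔)*(-5)) - 4)/4 = -√((2 - 10/3) - 4)/4 = -√(-4/3 - 4)/4 = -I*√3/3 ≈ -0.57735*I)
u(p, x) = 7*x - 7*I*√3/3 (u(p, x) = (x - I*√3/3)*7 = 7*x - 7*I*√3/3)
(6068 + u(-21, -77))/(9265 - 28182) = (6068 + (7*(-77) - 7*I*√3/3))/(9265 - 28182) = (6068 + (-539 - 7*I*√3/3))/(-18917) = (5529 - 7*I*√3/3)*(-1/18917) = -5529/18917 + 7*I*√3/56751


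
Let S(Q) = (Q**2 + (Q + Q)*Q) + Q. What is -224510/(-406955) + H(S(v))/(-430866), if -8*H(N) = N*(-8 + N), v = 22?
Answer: 82662617675/70137229212 ≈ 1.1786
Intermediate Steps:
S(Q) = Q + 3*Q**2 (S(Q) = (Q**2 + (2*Q)*Q) + Q = (Q**2 + 2*Q**2) + Q = 3*Q**2 + Q = Q + 3*Q**2)
H(N) = -N*(-8 + N)/8
-224510/(-406955) + H(S(v))/(-430866) = -224510/(-406955) + ((22*(1 + 3*22))*(8 - 22*(1 + 3*22))/8)/(-430866) = -224510*(-1/406955) + ((22*(1 + 66))*(8 - 22*(1 + 66))/8)*(-1/430866) = 44902/81391 + ((22*67)*(8 - 22*67)/8)*(-1/430866) = 44902/81391 + ((1/8)*1474*(8 - 1*1474))*(-1/430866) = 44902/81391 + ((1/8)*1474*(8 - 1474))*(-1/430866) = 44902/81391 + ((1/8)*1474*(-1466))*(-1/430866) = 44902/81391 - 540221/2*(-1/430866) = 44902/81391 + 540221/861732 = 82662617675/70137229212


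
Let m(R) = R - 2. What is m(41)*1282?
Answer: 49998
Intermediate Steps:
m(R) = -2 + R
m(41)*1282 = (-2 + 41)*1282 = 39*1282 = 49998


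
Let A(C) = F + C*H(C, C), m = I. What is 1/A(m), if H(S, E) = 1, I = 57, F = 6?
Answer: 1/63 ≈ 0.015873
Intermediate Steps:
m = 57
A(C) = 6 + C (A(C) = 6 + C*1 = 6 + C)
1/A(m) = 1/(6 + 57) = 1/63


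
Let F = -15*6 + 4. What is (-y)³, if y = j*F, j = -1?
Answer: -636056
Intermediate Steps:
F = -86 (F = -3*30 + 4 = -90 + 4 = -86)
y = 86 (y = -1*(-86) = 86)
(-y)³ = (-1*86)³ = (-86)³ = -636056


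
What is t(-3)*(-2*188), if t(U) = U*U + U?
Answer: -2256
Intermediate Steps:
t(U) = U + U**2 (t(U) = U**2 + U = U + U**2)
t(-3)*(-2*188) = (-3*(1 - 3))*(-2*188) = -3*(-2)*(-376) = 6*(-376) = -2256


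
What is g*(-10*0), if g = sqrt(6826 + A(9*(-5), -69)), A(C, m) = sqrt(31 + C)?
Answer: 0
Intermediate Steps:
g = sqrt(6826 + I*sqrt(14)) (g = sqrt(6826 + sqrt(31 + 9*(-5))) = sqrt(6826 + sqrt(31 - 45)) = sqrt(6826 + sqrt(-14)) = sqrt(6826 + I*sqrt(14)) ≈ 82.62 + 0.0226*I)
g*(-10*0) = sqrt(6826 + I*sqrt(14))*(-10*0) = sqrt(6826 + I*sqrt(14))*0 = 0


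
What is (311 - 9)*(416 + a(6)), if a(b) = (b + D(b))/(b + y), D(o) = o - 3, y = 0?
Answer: 126085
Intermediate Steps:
D(o) = -3 + o
a(b) = (-3 + 2*b)/b (a(b) = (b + (-3 + b))/(b + 0) = (-3 + 2*b)/b)
(311 - 9)*(416 + a(6)) = (311 - 9)*(416 + (2 - 3/6)) = 302*(416 + (2 - 3*1/6)) = 302*(416 + (2 - 1/2)) = 302*(416 + 3/2) = 302*(835/2) = 126085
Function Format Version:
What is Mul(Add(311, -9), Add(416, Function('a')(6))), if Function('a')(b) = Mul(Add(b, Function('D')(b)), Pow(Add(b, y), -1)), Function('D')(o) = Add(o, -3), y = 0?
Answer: 126085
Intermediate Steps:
Function('D')(o) = Add(-3, o)
Function('a')(b) = Mul(Pow(b, -1), Add(-3, Mul(2, b))) (Function('a')(b) = Mul(Add(b, Add(-3, b)), Pow(Add(b, 0), -1)) = Mul(Add(-3, Mul(2, b)), Pow(b, -1)) = Mul(Pow(b, -1), Add(-3, Mul(2, b))))
Mul(Add(311, -9), Add(416, Function('a')(6))) = Mul(Add(311, -9), Add(416, Add(2, Mul(-3, Pow(6, -1))))) = Mul(302, Add(416, Add(2, Mul(-3, Rational(1, 6))))) = Mul(302, Add(416, Add(2, Rational(-1, 2)))) = Mul(302, Add(416, Rational(3, 2))) = Mul(302, Rational(835, 2)) = 126085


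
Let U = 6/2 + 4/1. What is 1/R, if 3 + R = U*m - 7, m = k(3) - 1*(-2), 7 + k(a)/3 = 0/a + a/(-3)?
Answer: -1/164 ≈ -0.0060976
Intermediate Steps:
k(a) = -21 - a (k(a) = -21 + 3*(0/a + a/(-3)) = -21 + 3*(0 + a*(-⅓)) = -21 + 3*(0 - a/3) = -21 + 3*(-a/3) = -21 - a)
U = 7 (U = 6*(½) + 4*1 = 3 + 4 = 7)
m = -22 (m = (-21 - 1*3) - 1*(-2) = (-21 - 3) + 2 = -24 + 2 = -22)
R = -164 (R = -3 + (7*(-22) - 7) = -3 + (-154 - 7) = -3 - 161 = -164)
1/R = 1/(-164) = -1/164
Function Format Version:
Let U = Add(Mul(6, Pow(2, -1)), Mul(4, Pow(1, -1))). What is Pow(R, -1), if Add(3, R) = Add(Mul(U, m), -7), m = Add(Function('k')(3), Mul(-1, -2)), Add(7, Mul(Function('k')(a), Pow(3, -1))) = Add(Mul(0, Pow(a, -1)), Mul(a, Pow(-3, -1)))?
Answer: Rational(-1, 164) ≈ -0.0060976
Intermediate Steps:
Function('k')(a) = Add(-21, Mul(-1, a)) (Function('k')(a) = Add(-21, Mul(3, Add(Mul(0, Pow(a, -1)), Mul(a, Pow(-3, -1))))) = Add(-21, Mul(3, Add(0, Mul(a, Rational(-1, 3))))) = Add(-21, Mul(3, Add(0, Mul(Rational(-1, 3), a)))) = Add(-21, Mul(3, Mul(Rational(-1, 3), a))) = Add(-21, Mul(-1, a)))
U = 7 (U = Add(Mul(6, Rational(1, 2)), Mul(4, 1)) = Add(3, 4) = 7)
m = -22 (m = Add(Add(-21, Mul(-1, 3)), Mul(-1, -2)) = Add(Add(-21, -3), 2) = Add(-24, 2) = -22)
R = -164 (R = Add(-3, Add(Mul(7, -22), -7)) = Add(-3, Add(-154, -7)) = Add(-3, -161) = -164)
Pow(R, -1) = Pow(-164, -1) = Rational(-1, 164)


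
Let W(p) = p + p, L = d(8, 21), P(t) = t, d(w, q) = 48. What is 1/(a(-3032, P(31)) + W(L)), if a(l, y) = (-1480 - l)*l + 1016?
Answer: -1/4704552 ≈ -2.1256e-7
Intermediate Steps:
L = 48
a(l, y) = 1016 + l*(-1480 - l) (a(l, y) = l*(-1480 - l) + 1016 = 1016 + l*(-1480 - l))
W(p) = 2*p
1/(a(-3032, P(31)) + W(L)) = 1/((1016 - 1*(-3032)² - 1480*(-3032)) + 2*48) = 1/((1016 - 1*9193024 + 4487360) + 96) = 1/((1016 - 9193024 + 4487360) + 96) = 1/(-4704648 + 96) = 1/(-4704552) = -1/4704552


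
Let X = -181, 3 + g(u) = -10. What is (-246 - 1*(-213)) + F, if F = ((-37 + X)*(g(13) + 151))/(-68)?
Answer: 6960/17 ≈ 409.41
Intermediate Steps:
g(u) = -13 (g(u) = -3 - 10 = -13)
F = 7521/17 (F = ((-37 - 181)*(-13 + 151))/(-68) = -218*138*(-1/68) = -30084*(-1/68) = 7521/17 ≈ 442.41)
(-246 - 1*(-213)) + F = (-246 - 1*(-213)) + 7521/17 = (-246 + 213) + 7521/17 = -33 + 7521/17 = 6960/17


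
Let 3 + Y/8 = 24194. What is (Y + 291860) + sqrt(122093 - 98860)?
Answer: 485388 + sqrt(23233) ≈ 4.8554e+5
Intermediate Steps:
Y = 193528 (Y = -24 + 8*24194 = -24 + 193552 = 193528)
(Y + 291860) + sqrt(122093 - 98860) = (193528 + 291860) + sqrt(122093 - 98860) = 485388 + sqrt(23233)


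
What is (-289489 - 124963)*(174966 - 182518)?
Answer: 3129941504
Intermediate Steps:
(-289489 - 124963)*(174966 - 182518) = -414452*(-7552) = 3129941504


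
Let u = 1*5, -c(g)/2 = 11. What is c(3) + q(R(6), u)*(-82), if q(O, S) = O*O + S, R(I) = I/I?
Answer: -514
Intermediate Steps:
R(I) = 1
c(g) = -22 (c(g) = -2*11 = -22)
u = 5
q(O, S) = S + O² (q(O, S) = O² + S = S + O²)
c(3) + q(R(6), u)*(-82) = -22 + (5 + 1²)*(-82) = -22 + (5 + 1)*(-82) = -22 + 6*(-82) = -22 - 492 = -514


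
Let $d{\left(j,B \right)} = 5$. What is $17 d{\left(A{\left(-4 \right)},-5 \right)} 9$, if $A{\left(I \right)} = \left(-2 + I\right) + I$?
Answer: $765$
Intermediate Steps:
$A{\left(I \right)} = -2 + 2 I$
$17 d{\left(A{\left(-4 \right)},-5 \right)} 9 = 17 \cdot 5 \cdot 9 = 85 \cdot 9 = 765$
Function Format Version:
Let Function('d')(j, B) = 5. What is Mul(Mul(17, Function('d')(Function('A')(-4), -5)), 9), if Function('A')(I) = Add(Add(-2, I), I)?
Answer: 765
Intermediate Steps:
Function('A')(I) = Add(-2, Mul(2, I))
Mul(Mul(17, Function('d')(Function('A')(-4), -5)), 9) = Mul(Mul(17, 5), 9) = Mul(85, 9) = 765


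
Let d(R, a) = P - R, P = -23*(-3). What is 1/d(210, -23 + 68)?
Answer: -1/141 ≈ -0.0070922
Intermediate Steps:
P = 69
d(R, a) = 69 - R
1/d(210, -23 + 68) = 1/(69 - 1*210) = 1/(69 - 210) = 1/(-141) = -1/141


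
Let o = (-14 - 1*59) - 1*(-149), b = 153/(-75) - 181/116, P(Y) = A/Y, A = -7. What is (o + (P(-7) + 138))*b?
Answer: -448963/580 ≈ -774.07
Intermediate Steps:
P(Y) = -7/Y
b = -10441/2900 (b = 153*(-1/75) - 181*1/116 = -51/25 - 181/116 = -10441/2900 ≈ -3.6003)
o = 76 (o = (-14 - 59) + 149 = -73 + 149 = 76)
(o + (P(-7) + 138))*b = (76 + (-7/(-7) + 138))*(-10441/2900) = (76 + (-7*(-⅐) + 138))*(-10441/2900) = (76 + (1 + 138))*(-10441/2900) = (76 + 139)*(-10441/2900) = 215*(-10441/2900) = -448963/580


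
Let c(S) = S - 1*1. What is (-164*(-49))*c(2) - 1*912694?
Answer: -904658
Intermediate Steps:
c(S) = -1 + S (c(S) = S - 1 = -1 + S)
(-164*(-49))*c(2) - 1*912694 = (-164*(-49))*(-1 + 2) - 1*912694 = 8036*1 - 912694 = 8036 - 912694 = -904658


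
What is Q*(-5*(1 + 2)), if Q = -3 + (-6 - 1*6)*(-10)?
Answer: -1755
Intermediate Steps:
Q = 117 (Q = -3 + (-6 - 6)*(-10) = -3 - 12*(-10) = -3 + 120 = 117)
Q*(-5*(1 + 2)) = 117*(-5*(1 + 2)) = 117*(-5*3) = 117*(-15) = -1755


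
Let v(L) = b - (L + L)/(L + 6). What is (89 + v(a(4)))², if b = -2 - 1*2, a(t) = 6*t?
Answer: 173889/25 ≈ 6955.6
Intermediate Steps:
b = -4 (b = -2 - 2 = -4)
v(L) = -4 - 2*L/(6 + L) (v(L) = -4 - (L + L)/(L + 6) = -4 - 2*L/(6 + L))
(89 + v(a(4)))² = (89 + 6*(-4 - 6*4)/(6 + 6*4))² = (89 + 6*(-4 - 1*24)/(6 + 24))² = (89 + 6*(-4 - 24)/30)² = (89 + 6*(1/30)*(-28))² = (89 - 28/5)² = (417/5)² = 173889/25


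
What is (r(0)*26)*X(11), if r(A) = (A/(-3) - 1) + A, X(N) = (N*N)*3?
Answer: -9438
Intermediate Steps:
X(N) = 3*N**2 (X(N) = N**2*3 = 3*N**2)
r(A) = -1 + 2*A/3 (r(A) = (A*(-1/3) - 1) + A = (-A/3 - 1) + A = (-1 - A/3) + A = -1 + 2*A/3)
(r(0)*26)*X(11) = ((-1 + (2/3)*0)*26)*(3*11**2) = ((-1 + 0)*26)*(3*121) = -1*26*363 = -26*363 = -9438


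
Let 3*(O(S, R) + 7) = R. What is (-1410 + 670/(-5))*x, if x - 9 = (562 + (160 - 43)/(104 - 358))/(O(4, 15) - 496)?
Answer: -384377642/31623 ≈ -12155.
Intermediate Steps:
O(S, R) = -7 + R/3
x = 995797/126492 (x = 9 + (562 + (160 - 43)/(104 - 358))/((-7 + (⅓)*15) - 496) = 9 + (562 + 117/(-254))/((-7 + 5) - 496) = 9 + (562 + 117*(-1/254))/(-2 - 496) = 9 + (562 - 117/254)/(-498) = 9 + (142631/254)*(-1/498) = 9 - 142631/126492 = 995797/126492 ≈ 7.8724)
(-1410 + 670/(-5))*x = (-1410 + 670/(-5))*(995797/126492) = (-1410 + 670*(-⅕))*(995797/126492) = (-1410 - 134)*(995797/126492) = -1544*995797/126492 = -384377642/31623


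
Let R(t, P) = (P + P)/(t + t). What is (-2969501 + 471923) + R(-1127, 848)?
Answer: -2814771254/1127 ≈ -2.4976e+6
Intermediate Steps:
R(t, P) = P/t (R(t, P) = (2*P)/((2*t)) = (2*P)*(1/(2*t)) = P/t)
(-2969501 + 471923) + R(-1127, 848) = (-2969501 + 471923) + 848/(-1127) = -2497578 + 848*(-1/1127) = -2497578 - 848/1127 = -2814771254/1127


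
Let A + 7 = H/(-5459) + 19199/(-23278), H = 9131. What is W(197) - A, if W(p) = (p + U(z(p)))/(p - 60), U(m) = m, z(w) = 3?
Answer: 1852015667/169021558 ≈ 10.957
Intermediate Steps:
W(p) = (3 + p)/(-60 + p) (W(p) = (p + 3)/(p - 60) = (3 + p)/(-60 + p))
A = -11717291/1233734 (A = -7 + (9131/(-5459) + 19199/(-23278)) = -7 + (9131*(-1/5459) + 19199*(-1/23278)) = -7 + (-9131/5459 - 19199/23278) = -7 - 3081153/1233734 = -11717291/1233734 ≈ -9.4974)
W(197) - A = (3 + 197)/(-60 + 197) - 1*(-11717291/1233734) = 200/137 + 11717291/1233734 = 1852015667/169021558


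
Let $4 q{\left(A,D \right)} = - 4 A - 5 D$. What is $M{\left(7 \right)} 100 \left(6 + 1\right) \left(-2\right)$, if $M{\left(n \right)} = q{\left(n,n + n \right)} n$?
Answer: $240100$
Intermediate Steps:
$q{\left(A,D \right)} = - A - \frac{5 D}{4}$ ($q{\left(A,D \right)} = \frac{- 4 A - 5 D}{4} = \frac{- 5 D - 4 A}{4} = - A - \frac{5 D}{4}$)
$M{\left(n \right)} = - \frac{7 n^{2}}{2}$ ($M{\left(n \right)} = \left(- n - \frac{5 \left(n + n\right)}{4}\right) n = \left(- n - \frac{5 \cdot 2 n}{4}\right) n = \left(- n - \frac{5 n}{2}\right) n = - \frac{7 n}{2} n = - \frac{7 n^{2}}{2}$)
$M{\left(7 \right)} 100 \left(6 + 1\right) \left(-2\right) = - \frac{7 \cdot 7^{2}}{2} \cdot 100 \left(6 + 1\right) \left(-2\right) = \left(- \frac{7}{2}\right) 49 \cdot 100 \cdot 7 \left(-2\right) = \left(- \frac{343}{2}\right) 100 \left(-14\right) = \left(-17150\right) \left(-14\right) = 240100$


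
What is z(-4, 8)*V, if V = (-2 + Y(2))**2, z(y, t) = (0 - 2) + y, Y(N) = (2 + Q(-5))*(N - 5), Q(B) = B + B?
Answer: -2904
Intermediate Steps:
Q(B) = 2*B
Y(N) = 40 - 8*N (Y(N) = (2 + 2*(-5))*(N - 5) = (2 - 10)*(-5 + N) = -8*(-5 + N) = 40 - 8*N)
z(y, t) = -2 + y
V = 484 (V = (-2 + (40 - 8*2))**2 = (-2 + (40 - 16))**2 = (-2 + 24)**2 = 22**2 = 484)
z(-4, 8)*V = (-2 - 4)*484 = -6*484 = -2904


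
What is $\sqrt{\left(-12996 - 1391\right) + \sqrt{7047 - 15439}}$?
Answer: $\sqrt{-14387 + 2 i \sqrt{2098}} \approx 0.3819 + 119.95 i$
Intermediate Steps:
$\sqrt{\left(-12996 - 1391\right) + \sqrt{7047 - 15439}} = \sqrt{\left(-12996 - 1391\right) + \sqrt{-8392}} = \sqrt{-14387 + 2 i \sqrt{2098}}$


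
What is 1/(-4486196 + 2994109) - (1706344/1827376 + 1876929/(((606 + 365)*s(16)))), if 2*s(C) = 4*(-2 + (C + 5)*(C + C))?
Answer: -526897794560726063/221730843397226980 ≈ -2.3763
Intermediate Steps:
s(C) = -4 + 4*C*(5 + C) (s(C) = (4*(-2 + (C + 5)*(C + C)))/2 = (4*(-2 + (5 + C)*(2*C)))/2 = (4*(-2 + 2*C*(5 + C)))/2 = (-8 + 8*C*(5 + C))/2 = -4 + 4*C*(5 + C))
1/(-4486196 + 2994109) - (1706344/1827376 + 1876929/(((606 + 365)*s(16)))) = 1/(-4486196 + 2994109) - (1706344/1827376 + 1876929/(((606 + 365)*(-4 + 4*16² + 20*16)))) = 1/(-1492087) - (1706344*(1/1827376) + 1876929/((971*(-4 + 4*256 + 320)))) = -1/1492087 - (213293/228422 + 1876929/((971*(-4 + 1024 + 320)))) = -1/1492087 - (213293/228422 + 1876929/((971*1340))) = -1/1492087 - (213293/228422 + 1876929/1301140) = -1/1492087 - 1*353127965029/148604500540 = -1/1492087 - 353127965029/148604500540 = -526897794560726063/221730843397226980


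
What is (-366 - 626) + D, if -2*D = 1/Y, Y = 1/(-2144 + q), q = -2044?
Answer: 1102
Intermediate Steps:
Y = -1/4188 (Y = 1/(-2144 - 2044) = 1/(-4188) = -1/4188 ≈ -0.00023878)
D = 2094 (D = -1/(2*(-1/4188)) = -½*(-4188) = 2094)
(-366 - 626) + D = (-366 - 626) + 2094 = -992 + 2094 = 1102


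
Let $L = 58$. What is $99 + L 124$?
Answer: $7291$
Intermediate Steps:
$99 + L 124 = 99 + 58 \cdot 124 = 99 + 7192 = 7291$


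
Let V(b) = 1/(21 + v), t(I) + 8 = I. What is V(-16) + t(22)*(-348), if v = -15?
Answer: -29231/6 ≈ -4871.8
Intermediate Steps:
t(I) = -8 + I
V(b) = ⅙ (V(b) = 1/(21 - 15) = 1/6 = ⅙)
V(-16) + t(22)*(-348) = ⅙ + (-8 + 22)*(-348) = ⅙ + 14*(-348) = ⅙ - 4872 = -29231/6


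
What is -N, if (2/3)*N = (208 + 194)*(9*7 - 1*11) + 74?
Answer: -31467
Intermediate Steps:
N = 31467 (N = 3*((208 + 194)*(9*7 - 1*11) + 74)/2 = 3*(402*(63 - 11) + 74)/2 = 3*(402*52 + 74)/2 = 3*(20904 + 74)/2 = (3/2)*20978 = 31467)
-N = -1*31467 = -31467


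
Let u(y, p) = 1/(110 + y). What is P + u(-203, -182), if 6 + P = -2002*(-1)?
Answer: 185627/93 ≈ 1996.0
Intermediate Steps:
P = 1996 (P = -6 - 2002*(-1) = -6 + 2002 = 1996)
P + u(-203, -182) = 1996 + 1/(110 - 203) = 1996 + 1/(-93) = 1996 - 1/93 = 185627/93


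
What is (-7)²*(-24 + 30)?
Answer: 294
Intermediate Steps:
(-7)²*(-24 + 30) = 49*6 = 294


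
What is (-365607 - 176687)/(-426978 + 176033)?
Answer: 542294/250945 ≈ 2.1610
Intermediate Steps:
(-365607 - 176687)/(-426978 + 176033) = -542294/(-250945) = -542294*(-1/250945) = 542294/250945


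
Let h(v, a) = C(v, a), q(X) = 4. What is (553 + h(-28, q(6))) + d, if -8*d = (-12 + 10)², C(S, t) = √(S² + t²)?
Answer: 1105/2 + 20*√2 ≈ 580.78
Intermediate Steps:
d = -½ (d = -(-12 + 10)²/8 = -⅛*(-2)² = -⅛*4 = -½ ≈ -0.50000)
h(v, a) = √(a² + v²) (h(v, a) = √(v² + a²) = √(a² + v²))
(553 + h(-28, q(6))) + d = (553 + √(4² + (-28)²)) - ½ = (553 + √(16 + 784)) - ½ = (553 + √800) - ½ = (553 + 20*√2) - ½ = 1105/2 + 20*√2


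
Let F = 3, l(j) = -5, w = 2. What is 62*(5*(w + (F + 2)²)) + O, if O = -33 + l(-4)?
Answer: 8332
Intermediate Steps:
O = -38 (O = -33 - 5 = -38)
62*(5*(w + (F + 2)²)) + O = 62*(5*(2 + (3 + 2)²)) - 38 = 62*(5*(2 + 5²)) - 38 = 62*(5*(2 + 25)) - 38 = 62*(5*27) - 38 = 62*135 - 38 = 8370 - 38 = 8332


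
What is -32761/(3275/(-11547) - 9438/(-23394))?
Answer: -1474957650033/5394206 ≈ -2.7343e+5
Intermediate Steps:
-32761/(3275/(-11547) - 9438/(-23394)) = -32761/(3275*(-1/11547) - 9438*(-1/23394)) = -32761/(-3275/11547 + 1573/3899) = -32761/5394206/45021753 = -32761*45021753/5394206 = -1474957650033/5394206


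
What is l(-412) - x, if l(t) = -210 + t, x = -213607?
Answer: 212985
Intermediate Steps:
l(-412) - x = (-210 - 412) - 1*(-213607) = -622 + 213607 = 212985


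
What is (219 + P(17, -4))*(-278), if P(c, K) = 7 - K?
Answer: -63940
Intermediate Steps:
(219 + P(17, -4))*(-278) = (219 + (7 - 1*(-4)))*(-278) = (219 + (7 + 4))*(-278) = (219 + 11)*(-278) = 230*(-278) = -63940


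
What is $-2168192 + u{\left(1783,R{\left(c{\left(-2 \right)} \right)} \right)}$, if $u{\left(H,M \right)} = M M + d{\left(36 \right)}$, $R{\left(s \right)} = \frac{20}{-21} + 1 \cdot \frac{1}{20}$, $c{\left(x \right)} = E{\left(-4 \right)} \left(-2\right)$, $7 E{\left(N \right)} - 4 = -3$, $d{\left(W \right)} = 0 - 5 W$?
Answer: $- \frac{382500677159}{176400} \approx -2.1684 \cdot 10^{6}$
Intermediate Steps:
$d{\left(W \right)} = - 5 W$
$E{\left(N \right)} = \frac{1}{7}$ ($E{\left(N \right)} = \frac{4}{7} + \frac{1}{7} \left(-3\right) = \frac{4}{7} - \frac{3}{7} = \frac{1}{7}$)
$c{\left(x \right)} = - \frac{2}{7}$ ($c{\left(x \right)} = \frac{1}{7} \left(-2\right) = - \frac{2}{7}$)
$R{\left(s \right)} = - \frac{379}{420}$ ($R{\left(s \right)} = 20 \left(- \frac{1}{21}\right) + 1 \cdot \frac{1}{20} = - \frac{20}{21} + \frac{1}{20} = - \frac{379}{420}$)
$u{\left(H,M \right)} = -180 + M^{2}$ ($u{\left(H,M \right)} = M M - 180 = M^{2} - 180 = -180 + M^{2}$)
$-2168192 + u{\left(1783,R{\left(c{\left(-2 \right)} \right)} \right)} = -2168192 - \left(180 - \left(- \frac{379}{420}\right)^{2}\right) = -2168192 + \left(-180 + \frac{143641}{176400}\right) = -2168192 - \frac{31608359}{176400} = - \frac{382500677159}{176400}$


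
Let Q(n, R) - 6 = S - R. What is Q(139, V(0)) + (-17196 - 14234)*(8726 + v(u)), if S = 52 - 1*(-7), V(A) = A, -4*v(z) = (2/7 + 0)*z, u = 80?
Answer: -274078515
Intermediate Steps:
v(z) = -z/14 (v(z) = -(2/7 + 0)*z/4 = -z/14)
S = 59 (S = 52 + 7 = 59)
Q(n, R) = 65 - R (Q(n, R) = 6 + (59 - R) = 65 - R)
Q(139, V(0)) + (-17196 - 14234)*(8726 + v(u)) = (65 - 1*0) + (-17196 - 14234)*(8726 - 1/14*80) = (65 + 0) - 31430*(8726 - 40/7) = 65 - 31430*61042/7 = 65 - 274078580 = -274078515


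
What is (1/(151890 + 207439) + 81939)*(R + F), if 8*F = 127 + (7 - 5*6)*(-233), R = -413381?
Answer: -12151010566706473/359329 ≈ -3.3816e+10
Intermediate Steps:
F = 2743/4 (F = (127 + (7 - 5*6)*(-233))/8 = (127 + (7 - 30)*(-233))/8 = (127 - 23*(-233))/8 = (127 + 5359)/8 = (1/8)*5486 = 2743/4 ≈ 685.75)
(1/(151890 + 207439) + 81939)*(R + F) = (1/(151890 + 207439) + 81939)*(-413381 + 2743/4) = (1/359329 + 81939)*(-1650781/4) = (29443058932/359329)*(-1650781/4) = -12151010566706473/359329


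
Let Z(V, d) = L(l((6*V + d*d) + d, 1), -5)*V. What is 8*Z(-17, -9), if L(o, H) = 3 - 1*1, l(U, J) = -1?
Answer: -272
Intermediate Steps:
L(o, H) = 2 (L(o, H) = 3 - 1 = 2)
Z(V, d) = 2*V
8*Z(-17, -9) = 8*(2*(-17)) = 8*(-34) = -272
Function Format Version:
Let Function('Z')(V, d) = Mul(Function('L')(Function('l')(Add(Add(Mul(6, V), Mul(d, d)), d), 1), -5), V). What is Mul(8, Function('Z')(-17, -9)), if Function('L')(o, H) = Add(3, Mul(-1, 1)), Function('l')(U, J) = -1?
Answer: -272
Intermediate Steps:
Function('L')(o, H) = 2 (Function('L')(o, H) = Add(3, -1) = 2)
Function('Z')(V, d) = Mul(2, V)
Mul(8, Function('Z')(-17, -9)) = Mul(8, Mul(2, -17)) = Mul(8, -34) = -272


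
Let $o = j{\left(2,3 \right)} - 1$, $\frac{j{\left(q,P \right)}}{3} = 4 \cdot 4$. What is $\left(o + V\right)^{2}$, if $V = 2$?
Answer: $2401$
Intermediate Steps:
$j{\left(q,P \right)} = 48$ ($j{\left(q,P \right)} = 3 \cdot 4 \cdot 4 = 3 \cdot 16 = 48$)
$o = 47$ ($o = 48 - 1 = 47$)
$\left(o + V\right)^{2} = \left(47 + 2\right)^{2} = 49^{2} = 2401$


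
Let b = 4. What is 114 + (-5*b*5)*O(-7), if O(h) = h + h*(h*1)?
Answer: -4086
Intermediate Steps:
O(h) = h + h**2 (O(h) = h + h*h = h + h**2)
114 + (-5*b*5)*O(-7) = 114 + (-5*4*5)*(-7*(1 - 7)) = 114 + (-20*5)*(-7*(-6)) = 114 - 100*42 = 114 - 4200 = -4086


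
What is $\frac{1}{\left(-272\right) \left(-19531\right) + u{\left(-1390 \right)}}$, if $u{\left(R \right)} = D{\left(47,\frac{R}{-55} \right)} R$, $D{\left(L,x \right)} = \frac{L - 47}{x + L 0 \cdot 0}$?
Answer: $\frac{1}{5312432} \approx 1.8824 \cdot 10^{-7}$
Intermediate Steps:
$D{\left(L,x \right)} = \frac{-47 + L}{x}$ ($D{\left(L,x \right)} = \frac{-47 + L}{x + 0 \cdot 0} = \frac{-47 + L}{x + 0} = \frac{-47 + L}{x}$)
$u{\left(R \right)} = 0$ ($u{\left(R \right)} = \frac{-47 + 47}{R \frac{1}{-55}} R = \frac{1}{R \left(- \frac{1}{55}\right)} 0 R = \frac{1}{\left(- \frac{1}{55}\right) R} 0 R = - \frac{55}{R} 0 R = 0 R = 0$)
$\frac{1}{\left(-272\right) \left(-19531\right) + u{\left(-1390 \right)}} = \frac{1}{\left(-272\right) \left(-19531\right) + 0} = \frac{1}{5312432 + 0} = \frac{1}{5312432}$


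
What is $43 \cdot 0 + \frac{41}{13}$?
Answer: $\frac{41}{13} \approx 3.1538$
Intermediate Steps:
$43 \cdot 0 + \frac{41}{13} = 0 + 41 \cdot \frac{1}{13} = 0 + \frac{41}{13} = \frac{41}{13}$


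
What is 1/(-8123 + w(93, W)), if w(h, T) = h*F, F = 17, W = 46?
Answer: -1/6542 ≈ -0.00015286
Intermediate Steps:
w(h, T) = 17*h (w(h, T) = h*17 = 17*h)
1/(-8123 + w(93, W)) = 1/(-8123 + 17*93) = 1/(-8123 + 1581) = 1/(-6542) = -1/6542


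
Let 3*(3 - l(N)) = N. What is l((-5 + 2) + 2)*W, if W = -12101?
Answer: -121010/3 ≈ -40337.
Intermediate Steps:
l(N) = 3 - N/3
l((-5 + 2) + 2)*W = (3 - ((-5 + 2) + 2)/3)*(-12101) = (3 - (-3 + 2)/3)*(-12101) = (3 - ⅓*(-1))*(-12101) = (3 + ⅓)*(-12101) = (10/3)*(-12101) = -121010/3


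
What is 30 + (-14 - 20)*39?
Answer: -1296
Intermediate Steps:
30 + (-14 - 20)*39 = 30 - 34*39 = 30 - 1326 = -1296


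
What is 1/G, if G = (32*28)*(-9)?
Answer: -1/8064 ≈ -0.00012401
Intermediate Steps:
G = -8064 (G = 896*(-9) = -8064)
1/G = 1/(-8064) = -1/8064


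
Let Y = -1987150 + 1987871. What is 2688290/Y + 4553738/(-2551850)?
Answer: 489773542243/131420275 ≈ 3726.8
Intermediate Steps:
Y = 721
2688290/Y + 4553738/(-2551850) = 2688290/721 + 4553738/(-2551850) = 2688290*(1/721) + 4553738*(-1/2551850) = 2688290/721 - 325267/182275 = 489773542243/131420275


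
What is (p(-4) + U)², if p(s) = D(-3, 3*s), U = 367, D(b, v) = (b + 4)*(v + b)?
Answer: 123904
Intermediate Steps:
D(b, v) = (4 + b)*(b + v)
p(s) = -3 + 3*s (p(s) = (-3)² + 4*(-3) + 4*(3*s) - 9*s = 9 - 12 + 12*s - 9*s = -3 + 3*s)
(p(-4) + U)² = ((-3 + 3*(-4)) + 367)² = ((-3 - 12) + 367)² = (-15 + 367)² = 352² = 123904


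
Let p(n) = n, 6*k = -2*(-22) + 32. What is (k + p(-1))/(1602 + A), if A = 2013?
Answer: 7/2169 ≈ 0.0032273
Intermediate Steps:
k = 38/3 (k = (-2*(-22) + 32)/6 = (44 + 32)/6 = (⅙)*76 = 38/3 ≈ 12.667)
(k + p(-1))/(1602 + A) = (38/3 - 1)/(1602 + 2013) = (35/3)/3615 = (35/3)*(1/3615) = 7/2169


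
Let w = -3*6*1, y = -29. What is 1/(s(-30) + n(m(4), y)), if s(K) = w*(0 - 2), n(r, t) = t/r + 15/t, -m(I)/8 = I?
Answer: 928/33769 ≈ 0.027481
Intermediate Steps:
m(I) = -8*I
w = -18 (w = -18*1 = -18)
n(r, t) = 15/t + t/r
s(K) = 36 (s(K) = -18*(0 - 2) = -18*(-2) = 36)
1/(s(-30) + n(m(4), y)) = 1/(36 + (15/(-29) - 29/((-8*4)))) = 1/(36 + (15*(-1/29) - 29/(-32))) = 1/(36 + (-15/29 - 29*(-1/32))) = 1/(36 + (-15/29 + 29/32)) = 1/(36 + 361/928) = 1/(33769/928) = 928/33769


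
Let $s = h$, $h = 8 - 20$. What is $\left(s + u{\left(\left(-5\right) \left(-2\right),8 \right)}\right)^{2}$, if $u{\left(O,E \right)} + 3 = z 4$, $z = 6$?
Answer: $81$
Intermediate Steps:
$u{\left(O,E \right)} = 21$ ($u{\left(O,E \right)} = -3 + 6 \cdot 4 = -3 + 24 = 21$)
$h = -12$ ($h = 8 - 20 = -12$)
$s = -12$
$\left(s + u{\left(\left(-5\right) \left(-2\right),8 \right)}\right)^{2} = \left(-12 + 21\right)^{2} = 9^{2} = 81$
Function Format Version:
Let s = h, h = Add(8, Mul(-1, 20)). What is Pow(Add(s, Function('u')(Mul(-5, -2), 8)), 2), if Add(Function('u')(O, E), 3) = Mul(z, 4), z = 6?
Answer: 81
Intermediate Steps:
Function('u')(O, E) = 21 (Function('u')(O, E) = Add(-3, Mul(6, 4)) = Add(-3, 24) = 21)
h = -12 (h = Add(8, -20) = -12)
s = -12
Pow(Add(s, Function('u')(Mul(-5, -2), 8)), 2) = Pow(Add(-12, 21), 2) = Pow(9, 2) = 81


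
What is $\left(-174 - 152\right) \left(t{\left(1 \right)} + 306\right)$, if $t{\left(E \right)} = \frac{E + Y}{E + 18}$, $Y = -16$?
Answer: $- \frac{1890474}{19} \approx -99499.0$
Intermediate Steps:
$t{\left(E \right)} = \frac{-16 + E}{18 + E}$ ($t{\left(E \right)} = \frac{E - 16}{E + 18} = \frac{-16 + E}{18 + E}$)
$\left(-174 - 152\right) \left(t{\left(1 \right)} + 306\right) = \left(-174 - 152\right) \left(\frac{-16 + 1}{18 + 1} + 306\right) = - 326 \left(\frac{1}{19} \left(-15\right) + 306\right) = - 326 \left(- \frac{15}{19} + 306\right) = \left(-326\right) \frac{5799}{19} = - \frac{1890474}{19}$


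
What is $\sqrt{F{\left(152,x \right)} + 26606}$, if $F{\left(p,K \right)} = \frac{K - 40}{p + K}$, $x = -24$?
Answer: $\frac{\sqrt{106422}}{2} \approx 163.11$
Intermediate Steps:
$F{\left(p,K \right)} = \frac{-40 + K}{K + p}$
$\sqrt{F{\left(152,x \right)} + 26606} = \sqrt{\frac{-40 - 24}{-24 + 152} + 26606} = \sqrt{\frac{1}{128} \left(-64\right) + 26606} = \sqrt{- \frac{1}{2} + 26606} = \sqrt{\frac{53211}{2}} = \frac{\sqrt{106422}}{2}$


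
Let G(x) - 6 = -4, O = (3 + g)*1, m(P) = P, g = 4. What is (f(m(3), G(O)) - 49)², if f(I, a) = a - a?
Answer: 2401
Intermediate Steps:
O = 7 (O = (3 + 4)*1 = 7*1 = 7)
G(x) = 2 (G(x) = 6 - 4 = 2)
f(I, a) = 0
(f(m(3), G(O)) - 49)² = (0 - 49)² = (-49)² = 2401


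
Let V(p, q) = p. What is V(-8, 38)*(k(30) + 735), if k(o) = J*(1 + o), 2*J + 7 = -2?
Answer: -4764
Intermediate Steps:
J = -9/2 (J = -7/2 + (1/2)*(-2) = -7/2 - 1 = -9/2 ≈ -4.5000)
k(o) = -9/2 - 9*o/2 (k(o) = -9*(1 + o)/2 = -9/2 - 9*o/2)
V(-8, 38)*(k(30) + 735) = -8*((-9/2 - 9/2*30) + 735) = -8*((-9/2 - 135) + 735) = -8*(-279/2 + 735) = -8*1191/2 = -4764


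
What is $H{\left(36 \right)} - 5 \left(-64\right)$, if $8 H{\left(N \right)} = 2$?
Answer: $\frac{1281}{4} \approx 320.25$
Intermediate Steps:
$H{\left(N \right)} = \frac{1}{4}$ ($H{\left(N \right)} = \frac{1}{8} \cdot 2 = \frac{1}{4}$)
$H{\left(36 \right)} - 5 \left(-64\right) = \frac{1}{4} - 5 \left(-64\right) = \frac{1}{4} - -320 = \frac{1}{4} + 320 = \frac{1281}{4}$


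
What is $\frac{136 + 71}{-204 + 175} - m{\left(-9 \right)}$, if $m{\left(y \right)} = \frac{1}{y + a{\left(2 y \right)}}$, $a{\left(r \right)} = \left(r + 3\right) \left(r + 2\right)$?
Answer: $- \frac{47846}{6699} \approx -7.1423$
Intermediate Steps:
$a{\left(r \right)} = \left(2 + r\right) \left(3 + r\right)$ ($a{\left(r \right)} = \left(3 + r\right) \left(2 + r\right) = \left(2 + r\right) \left(3 + r\right)$)
$m{\left(y \right)} = \frac{1}{6 + 4 y^{2} + 11 y}$ ($m{\left(y \right)} = \frac{1}{y + \left(6 + \left(2 y\right)^{2} + 5 \cdot 2 y\right)} = \frac{1}{y + \left(6 + 4 y^{2} + 10 y\right)} = \frac{1}{6 + 4 y^{2} + 11 y}$)
$\frac{136 + 71}{-204 + 175} - m{\left(-9 \right)} = \frac{136 + 71}{-204 + 175} - \frac{1}{6 + 4 \left(-9\right)^{2} + 11 \left(-9\right)} = \frac{207}{-29} - \frac{1}{6 + 4 \cdot 81 - 99} = 207 \left(- \frac{1}{29}\right) - \frac{1}{6 + 324 - 99} = - \frac{207}{29} - \frac{1}{231} = - \frac{47846}{6699}$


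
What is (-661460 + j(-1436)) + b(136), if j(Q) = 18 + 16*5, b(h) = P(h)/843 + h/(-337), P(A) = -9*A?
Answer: -62629173026/94697 ≈ -6.6136e+5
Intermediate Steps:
b(h) = -1292*h/94697 (b(h) = -9*h/843 + h/(-337) = -9*h*(1/843) + h*(-1/337) = -3*h/281 - h/337 = -1292*h/94697)
j(Q) = 98 (j(Q) = 18 + 80 = 98)
(-661460 + j(-1436)) + b(136) = (-661460 + 98) - 1292/94697*136 = -661362 - 175712/94697 = -62629173026/94697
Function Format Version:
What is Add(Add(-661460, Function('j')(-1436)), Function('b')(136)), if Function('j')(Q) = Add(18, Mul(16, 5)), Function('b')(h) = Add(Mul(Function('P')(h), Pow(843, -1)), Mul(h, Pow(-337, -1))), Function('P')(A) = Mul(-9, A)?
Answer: Rational(-62629173026, 94697) ≈ -6.6136e+5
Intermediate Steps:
Function('b')(h) = Mul(Rational(-1292, 94697), h) (Function('b')(h) = Add(Mul(Mul(-9, h), Pow(843, -1)), Mul(h, Pow(-337, -1))) = Add(Mul(Mul(-9, h), Rational(1, 843)), Mul(h, Rational(-1, 337))) = Add(Mul(Rational(-3, 281), h), Mul(Rational(-1, 337), h)) = Mul(Rational(-1292, 94697), h))
Function('j')(Q) = 98 (Function('j')(Q) = Add(18, 80) = 98)
Add(Add(-661460, Function('j')(-1436)), Function('b')(136)) = Add(Add(-661460, 98), Mul(Rational(-1292, 94697), 136)) = Add(-661362, Rational(-175712, 94697)) = Rational(-62629173026, 94697)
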